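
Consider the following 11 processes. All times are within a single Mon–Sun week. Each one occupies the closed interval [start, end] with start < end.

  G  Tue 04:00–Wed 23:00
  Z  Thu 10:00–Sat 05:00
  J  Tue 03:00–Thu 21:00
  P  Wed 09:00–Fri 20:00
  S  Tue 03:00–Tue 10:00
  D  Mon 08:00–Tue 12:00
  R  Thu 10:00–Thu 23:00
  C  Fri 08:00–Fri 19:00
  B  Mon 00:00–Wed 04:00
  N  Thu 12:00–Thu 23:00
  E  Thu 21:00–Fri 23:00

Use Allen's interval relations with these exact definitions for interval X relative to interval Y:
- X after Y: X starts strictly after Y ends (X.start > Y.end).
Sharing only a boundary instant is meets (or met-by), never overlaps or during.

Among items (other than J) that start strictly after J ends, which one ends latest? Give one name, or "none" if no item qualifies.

C

Target J = [Tue 03:00, Thu 21:00].
B [Mon 00:00, Wed 04:00] → overlaps → excluded.
C [Fri 08:00, Fri 19:00] → after → candidate.
D [Mon 08:00, Tue 12:00] → overlaps → excluded.
E [Thu 21:00, Fri 23:00] → met-by → excluded.
G [Tue 04:00, Wed 23:00] → during → excluded.
N [Thu 12:00, Thu 23:00] → overlapped-by → excluded.
P [Wed 09:00, Fri 20:00] → overlapped-by → excluded.
R [Thu 10:00, Thu 23:00] → overlapped-by → excluded.
S [Tue 03:00, Tue 10:00] → starts → excluded.
Z [Thu 10:00, Sat 05:00] → overlapped-by → excluded.
Among candidates, latest end is Fri 19:00 → C.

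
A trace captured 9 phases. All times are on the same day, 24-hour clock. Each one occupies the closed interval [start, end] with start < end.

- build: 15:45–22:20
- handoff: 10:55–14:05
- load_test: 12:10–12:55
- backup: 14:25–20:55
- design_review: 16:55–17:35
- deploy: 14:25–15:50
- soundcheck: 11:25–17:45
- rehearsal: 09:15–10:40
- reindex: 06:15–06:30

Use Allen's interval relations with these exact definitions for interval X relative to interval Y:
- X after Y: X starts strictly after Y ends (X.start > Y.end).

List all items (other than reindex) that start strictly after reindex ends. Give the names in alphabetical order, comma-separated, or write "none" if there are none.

backup, build, deploy, design_review, handoff, load_test, rehearsal, soundcheck

Target reindex = [06:15, 06:30].
backup [14:25, 20:55] → after → yes.
build [15:45, 22:20] → after → yes.
deploy [14:25, 15:50] → after → yes.
design_review [16:55, 17:35] → after → yes.
handoff [10:55, 14:05] → after → yes.
load_test [12:10, 12:55] → after → yes.
rehearsal [09:15, 10:40] → after → yes.
soundcheck [11:25, 17:45] → after → yes.
Result: backup, build, deploy, design_review, handoff, load_test, rehearsal, soundcheck.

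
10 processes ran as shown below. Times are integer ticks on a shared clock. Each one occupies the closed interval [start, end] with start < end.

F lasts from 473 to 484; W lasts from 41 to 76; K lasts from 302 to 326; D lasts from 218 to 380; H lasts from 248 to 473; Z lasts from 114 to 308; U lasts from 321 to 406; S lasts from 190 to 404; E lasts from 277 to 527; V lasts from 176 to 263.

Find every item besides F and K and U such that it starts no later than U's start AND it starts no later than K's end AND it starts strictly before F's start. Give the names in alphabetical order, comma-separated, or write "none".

D, E, H, S, V, W, Z

Conditions: its start is no later than U's start (X.start <= 321) AND its start is no later than K's end (X.start <= 326) AND its start is strictly before F's start (X.start < 473).
D: start 218 <= 321? ✓; start 218 <= 326? ✓; start 218 < 473? ✓ → yes.
E: start 277 <= 321? ✓; start 277 <= 326? ✓; start 277 < 473? ✓ → yes.
H: start 248 <= 321? ✓; start 248 <= 326? ✓; start 248 < 473? ✓ → yes.
S: start 190 <= 321? ✓; start 190 <= 326? ✓; start 190 < 473? ✓ → yes.
V: start 176 <= 321? ✓; start 176 <= 326? ✓; start 176 < 473? ✓ → yes.
W: start 41 <= 321? ✓; start 41 <= 326? ✓; start 41 < 473? ✓ → yes.
Z: start 114 <= 321? ✓; start 114 <= 326? ✓; start 114 < 473? ✓ → yes.
Result: D, E, H, S, V, W, Z.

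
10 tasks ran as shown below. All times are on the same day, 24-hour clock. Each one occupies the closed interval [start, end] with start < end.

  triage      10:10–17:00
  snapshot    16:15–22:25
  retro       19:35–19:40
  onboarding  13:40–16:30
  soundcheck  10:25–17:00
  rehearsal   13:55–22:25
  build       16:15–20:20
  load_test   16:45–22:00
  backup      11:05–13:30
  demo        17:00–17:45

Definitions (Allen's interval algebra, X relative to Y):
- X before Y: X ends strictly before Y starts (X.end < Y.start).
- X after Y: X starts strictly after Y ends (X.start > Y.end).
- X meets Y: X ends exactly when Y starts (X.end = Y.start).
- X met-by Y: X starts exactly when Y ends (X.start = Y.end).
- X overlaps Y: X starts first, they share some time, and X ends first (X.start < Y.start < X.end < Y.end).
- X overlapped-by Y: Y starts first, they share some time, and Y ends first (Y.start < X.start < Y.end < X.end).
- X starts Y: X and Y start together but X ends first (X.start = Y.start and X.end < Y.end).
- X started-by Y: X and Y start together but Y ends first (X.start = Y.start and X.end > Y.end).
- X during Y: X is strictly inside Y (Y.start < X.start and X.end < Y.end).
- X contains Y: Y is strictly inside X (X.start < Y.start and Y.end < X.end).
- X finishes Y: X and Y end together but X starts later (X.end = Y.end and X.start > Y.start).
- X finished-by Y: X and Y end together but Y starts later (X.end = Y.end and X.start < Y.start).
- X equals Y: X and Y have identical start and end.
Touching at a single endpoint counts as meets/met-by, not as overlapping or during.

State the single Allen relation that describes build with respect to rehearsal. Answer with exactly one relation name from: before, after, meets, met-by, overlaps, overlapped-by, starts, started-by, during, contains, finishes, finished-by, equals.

during

build = [16:15, 20:20]; rehearsal = [13:55, 22:25].
Compare endpoints: build.start > rehearsal.start, build.start < rehearsal.end, build.end > rehearsal.start, build.end < rehearsal.end.
That pattern is 'during'.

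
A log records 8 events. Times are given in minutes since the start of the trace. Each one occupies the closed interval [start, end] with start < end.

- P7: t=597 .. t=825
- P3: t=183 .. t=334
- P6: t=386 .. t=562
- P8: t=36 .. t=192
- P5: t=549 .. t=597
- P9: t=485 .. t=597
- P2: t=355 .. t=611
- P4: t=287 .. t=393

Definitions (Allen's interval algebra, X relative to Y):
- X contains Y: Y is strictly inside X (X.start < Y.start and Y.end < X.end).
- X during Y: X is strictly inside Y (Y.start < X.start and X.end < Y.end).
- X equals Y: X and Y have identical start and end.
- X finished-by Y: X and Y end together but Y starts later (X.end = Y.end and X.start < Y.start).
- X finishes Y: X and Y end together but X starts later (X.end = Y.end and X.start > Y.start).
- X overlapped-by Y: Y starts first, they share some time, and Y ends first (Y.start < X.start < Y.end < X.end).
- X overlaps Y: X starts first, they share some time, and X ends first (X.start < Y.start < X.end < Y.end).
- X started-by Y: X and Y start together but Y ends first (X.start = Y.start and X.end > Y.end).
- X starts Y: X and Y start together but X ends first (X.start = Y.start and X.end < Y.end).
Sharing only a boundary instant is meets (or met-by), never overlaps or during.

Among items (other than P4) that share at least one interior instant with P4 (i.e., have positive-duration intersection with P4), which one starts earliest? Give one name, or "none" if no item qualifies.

P3

Target P4 = [t=287, t=393].
P2 [t=355, t=611] → overlapped-by → candidate.
P3 [t=183, t=334] → overlaps → candidate.
P5 [t=549, t=597] → after → excluded.
P6 [t=386, t=562] → overlapped-by → candidate.
P7 [t=597, t=825] → after → excluded.
P8 [t=36, t=192] → before → excluded.
P9 [t=485, t=597] → after → excluded.
Among candidates, earliest start is t=183 → P3.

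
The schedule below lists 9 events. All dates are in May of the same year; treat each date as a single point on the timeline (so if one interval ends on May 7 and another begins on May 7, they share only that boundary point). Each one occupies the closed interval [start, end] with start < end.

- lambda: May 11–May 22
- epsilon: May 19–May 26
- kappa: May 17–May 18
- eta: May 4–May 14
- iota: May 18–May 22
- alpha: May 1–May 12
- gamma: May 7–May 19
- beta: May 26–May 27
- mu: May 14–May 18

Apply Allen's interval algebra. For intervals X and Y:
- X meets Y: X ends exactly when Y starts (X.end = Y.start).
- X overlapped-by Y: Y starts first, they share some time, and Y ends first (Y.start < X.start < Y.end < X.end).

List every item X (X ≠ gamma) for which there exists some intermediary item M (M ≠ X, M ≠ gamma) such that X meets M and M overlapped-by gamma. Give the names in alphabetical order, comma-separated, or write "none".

Target gamma = [May 7, May 19].
Intermediaries M with M overlapped-by gamma: iota, lambda.
Via iota — items with X meets iota: kappa, mu.
Via lambda — items with X meets lambda: none.
Union: kappa, mu.

kappa, mu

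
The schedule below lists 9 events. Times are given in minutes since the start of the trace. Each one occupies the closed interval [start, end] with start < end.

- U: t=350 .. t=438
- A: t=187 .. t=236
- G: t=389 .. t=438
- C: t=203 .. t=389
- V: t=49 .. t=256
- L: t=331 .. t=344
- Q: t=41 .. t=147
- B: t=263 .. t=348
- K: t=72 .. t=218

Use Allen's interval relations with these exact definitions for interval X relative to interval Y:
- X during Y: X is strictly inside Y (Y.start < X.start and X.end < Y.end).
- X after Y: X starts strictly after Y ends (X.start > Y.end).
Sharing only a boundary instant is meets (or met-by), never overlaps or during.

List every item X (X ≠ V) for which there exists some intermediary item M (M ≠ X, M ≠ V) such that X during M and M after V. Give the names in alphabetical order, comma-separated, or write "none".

Target V = [t=49, t=256].
Intermediaries M with M after V: B, G, L, U.
Via B — items with X during B: L.
Via G — items with X during G: none.
Via L — items with X during L: none.
Via U — items with X during U: none.
Union: L.

L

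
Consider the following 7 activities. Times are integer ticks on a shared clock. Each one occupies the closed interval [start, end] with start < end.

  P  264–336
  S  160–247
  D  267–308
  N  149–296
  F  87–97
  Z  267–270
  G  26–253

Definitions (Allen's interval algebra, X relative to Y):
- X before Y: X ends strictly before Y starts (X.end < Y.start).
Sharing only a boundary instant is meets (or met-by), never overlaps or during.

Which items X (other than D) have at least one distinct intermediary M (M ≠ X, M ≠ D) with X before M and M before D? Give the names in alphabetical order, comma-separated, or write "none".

Target D = [267, 308].
Intermediaries M with M before D: F, G, S.
Via F — items with X before F: none.
Via G — items with X before G: none.
Via S — items with X before S: F.
Union: F.

F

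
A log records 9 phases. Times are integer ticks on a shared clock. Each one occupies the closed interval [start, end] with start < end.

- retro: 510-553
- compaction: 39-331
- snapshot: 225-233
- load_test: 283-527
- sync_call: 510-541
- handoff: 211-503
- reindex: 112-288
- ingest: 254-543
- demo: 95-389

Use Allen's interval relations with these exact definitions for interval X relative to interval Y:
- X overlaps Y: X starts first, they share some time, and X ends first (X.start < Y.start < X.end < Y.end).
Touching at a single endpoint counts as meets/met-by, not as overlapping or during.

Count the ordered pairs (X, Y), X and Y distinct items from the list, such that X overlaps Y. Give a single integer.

15

Checking all 72 ordered pairs for relation 'overlaps'; matching pairs in alphabetical order:
(compaction, demo): compaction overlaps demo ✓
(compaction, handoff): compaction overlaps handoff ✓
(compaction, ingest): compaction overlaps ingest ✓
(compaction, load_test): compaction overlaps load_test ✓
(demo, handoff): demo overlaps handoff ✓
(demo, ingest): demo overlaps ingest ✓
(demo, load_test): demo overlaps load_test ✓
(handoff, ingest): handoff overlaps ingest ✓
(handoff, load_test): handoff overlaps load_test ✓
(ingest, retro): ingest overlaps retro ✓
(load_test, retro): load_test overlaps retro ✓
(load_test, sync_call): load_test overlaps sync_call ✓
(reindex, handoff): reindex overlaps handoff ✓
(reindex, ingest): reindex overlaps ingest ✓
(reindex, load_test): reindex overlaps load_test ✓
Count: 15.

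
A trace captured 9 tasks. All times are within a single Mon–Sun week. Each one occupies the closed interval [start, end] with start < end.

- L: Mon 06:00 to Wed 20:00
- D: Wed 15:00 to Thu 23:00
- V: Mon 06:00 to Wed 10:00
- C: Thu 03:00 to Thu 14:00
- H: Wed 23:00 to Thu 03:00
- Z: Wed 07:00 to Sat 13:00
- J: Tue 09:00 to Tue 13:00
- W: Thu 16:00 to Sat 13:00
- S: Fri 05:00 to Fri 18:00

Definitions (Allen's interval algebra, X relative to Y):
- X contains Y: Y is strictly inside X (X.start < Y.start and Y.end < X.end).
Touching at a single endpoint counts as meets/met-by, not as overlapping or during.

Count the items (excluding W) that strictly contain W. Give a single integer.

0

Target W = [Thu 16:00, Sat 13:00].
C [Thu 03:00, Thu 14:00] → before → no.
D [Wed 15:00, Thu 23:00] → overlaps → no.
H [Wed 23:00, Thu 03:00] → before → no.
J [Tue 09:00, Tue 13:00] → before → no.
L [Mon 06:00, Wed 20:00] → before → no.
S [Fri 05:00, Fri 18:00] → during → no.
V [Mon 06:00, Wed 10:00] → before → no.
Z [Wed 07:00, Sat 13:00] → finished-by → no.
Total: 0.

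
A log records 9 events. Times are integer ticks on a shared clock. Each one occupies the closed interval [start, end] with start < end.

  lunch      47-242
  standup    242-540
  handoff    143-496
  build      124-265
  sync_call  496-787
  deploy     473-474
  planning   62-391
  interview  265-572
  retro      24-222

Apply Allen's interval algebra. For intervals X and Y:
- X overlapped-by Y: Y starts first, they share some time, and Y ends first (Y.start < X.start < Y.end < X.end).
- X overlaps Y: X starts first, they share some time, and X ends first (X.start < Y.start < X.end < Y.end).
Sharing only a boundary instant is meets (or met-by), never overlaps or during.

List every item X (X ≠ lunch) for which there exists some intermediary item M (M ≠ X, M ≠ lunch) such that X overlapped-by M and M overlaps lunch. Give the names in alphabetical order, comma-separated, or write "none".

build, handoff, planning

Target lunch = [47, 242].
Intermediaries M with M overlaps lunch: retro.
Via retro — items with X overlapped-by retro: build, handoff, planning.
Union: build, handoff, planning.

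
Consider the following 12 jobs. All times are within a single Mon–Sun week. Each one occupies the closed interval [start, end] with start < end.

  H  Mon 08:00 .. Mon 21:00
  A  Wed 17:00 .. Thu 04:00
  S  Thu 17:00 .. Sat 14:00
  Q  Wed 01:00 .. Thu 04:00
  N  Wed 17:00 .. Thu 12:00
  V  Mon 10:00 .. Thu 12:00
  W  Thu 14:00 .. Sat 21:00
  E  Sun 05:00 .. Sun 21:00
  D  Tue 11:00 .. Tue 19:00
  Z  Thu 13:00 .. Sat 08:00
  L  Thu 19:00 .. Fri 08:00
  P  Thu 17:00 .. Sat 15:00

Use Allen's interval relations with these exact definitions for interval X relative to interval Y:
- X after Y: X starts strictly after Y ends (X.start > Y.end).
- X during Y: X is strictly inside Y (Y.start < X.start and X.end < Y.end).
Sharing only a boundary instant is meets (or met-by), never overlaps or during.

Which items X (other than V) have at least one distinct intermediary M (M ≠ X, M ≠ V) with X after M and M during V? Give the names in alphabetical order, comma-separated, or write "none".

A, E, L, N, P, Q, S, W, Z

Target V = [Mon 10:00, Thu 12:00].
Intermediaries M with M during V: A, D, Q.
Via A — items with X after A: E, L, P, S, W, Z.
Via D — items with X after D: A, E, L, N, P, Q, S, W, Z.
Via Q — items with X after Q: E, L, P, S, W, Z.
Union: A, E, L, N, P, Q, S, W, Z.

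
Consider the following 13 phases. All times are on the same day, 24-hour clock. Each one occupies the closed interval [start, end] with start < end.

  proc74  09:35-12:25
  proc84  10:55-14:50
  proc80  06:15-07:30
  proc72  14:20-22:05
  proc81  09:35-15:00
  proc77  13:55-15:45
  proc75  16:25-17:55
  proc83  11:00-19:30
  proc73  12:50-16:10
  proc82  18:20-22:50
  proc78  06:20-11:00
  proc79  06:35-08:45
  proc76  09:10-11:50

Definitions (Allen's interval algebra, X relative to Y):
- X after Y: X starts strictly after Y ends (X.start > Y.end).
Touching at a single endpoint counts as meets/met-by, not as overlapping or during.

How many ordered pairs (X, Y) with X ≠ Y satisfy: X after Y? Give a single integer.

44

Checking all 156 ordered pairs for relation 'after'; matching pairs in alphabetical order:
(proc72, proc74): proc72 after proc74 ✓
(proc72, proc76): proc72 after proc76 ✓
(proc72, proc78): proc72 after proc78 ✓
(proc72, proc79): proc72 after proc79 ✓
(proc72, proc80): proc72 after proc80 ✓
(proc73, proc74): proc73 after proc74 ✓
(proc73, proc76): proc73 after proc76 ✓
(proc73, proc78): proc73 after proc78 ✓
(proc73, proc79): proc73 after proc79 ✓
(proc73, proc80): proc73 after proc80 ✓
(proc74, proc79): proc74 after proc79 ✓
(proc74, proc80): proc74 after proc80 ✓
(proc75, proc73): proc75 after proc73 ✓
(proc75, proc74): proc75 after proc74 ✓
(proc75, proc76): proc75 after proc76 ✓
(proc75, proc77): proc75 after proc77 ✓
(proc75, proc78): proc75 after proc78 ✓
(proc75, proc79): proc75 after proc79 ✓
(proc75, proc80): proc75 after proc80 ✓
(proc75, proc81): proc75 after proc81 ✓
(proc75, proc84): proc75 after proc84 ✓
(proc76, proc79): proc76 after proc79 ✓
(proc76, proc80): proc76 after proc80 ✓
(proc77, proc74): proc77 after proc74 ✓
... plus 20 further pairs not listed.
Count: 44.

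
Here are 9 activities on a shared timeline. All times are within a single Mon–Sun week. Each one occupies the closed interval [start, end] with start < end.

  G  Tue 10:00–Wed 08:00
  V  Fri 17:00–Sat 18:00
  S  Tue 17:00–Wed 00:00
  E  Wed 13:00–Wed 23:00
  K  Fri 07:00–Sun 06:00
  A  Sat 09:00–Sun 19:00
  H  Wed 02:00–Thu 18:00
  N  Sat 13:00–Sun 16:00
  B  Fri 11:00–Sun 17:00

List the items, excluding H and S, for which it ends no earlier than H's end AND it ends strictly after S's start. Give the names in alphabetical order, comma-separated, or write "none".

A, B, K, N, V

Conditions: its end is no earlier than H's end (X.end >= Thu 18:00) AND its end is strictly after S's start (X.end > Tue 17:00).
A: end Sun 19:00 >= Thu 18:00? ✓; end Sun 19:00 > Tue 17:00? ✓ → yes.
B: end Sun 17:00 >= Thu 18:00? ✓; end Sun 17:00 > Tue 17:00? ✓ → yes.
E: end Wed 23:00 >= Thu 18:00? ✗; end Wed 23:00 > Tue 17:00? ✓ → no.
G: end Wed 08:00 >= Thu 18:00? ✗; end Wed 08:00 > Tue 17:00? ✓ → no.
K: end Sun 06:00 >= Thu 18:00? ✓; end Sun 06:00 > Tue 17:00? ✓ → yes.
N: end Sun 16:00 >= Thu 18:00? ✓; end Sun 16:00 > Tue 17:00? ✓ → yes.
V: end Sat 18:00 >= Thu 18:00? ✓; end Sat 18:00 > Tue 17:00? ✓ → yes.
Result: A, B, K, N, V.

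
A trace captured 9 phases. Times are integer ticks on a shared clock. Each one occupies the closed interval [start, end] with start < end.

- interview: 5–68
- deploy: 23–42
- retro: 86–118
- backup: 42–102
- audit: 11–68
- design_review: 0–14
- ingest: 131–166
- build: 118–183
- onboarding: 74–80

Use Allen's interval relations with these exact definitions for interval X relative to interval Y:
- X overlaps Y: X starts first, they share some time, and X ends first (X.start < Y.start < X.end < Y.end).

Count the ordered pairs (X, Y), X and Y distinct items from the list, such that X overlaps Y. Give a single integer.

5

Checking all 72 ordered pairs for relation 'overlaps'; matching pairs in alphabetical order:
(audit, backup): audit overlaps backup ✓
(backup, retro): backup overlaps retro ✓
(design_review, audit): design_review overlaps audit ✓
(design_review, interview): design_review overlaps interview ✓
(interview, backup): interview overlaps backup ✓
Count: 5.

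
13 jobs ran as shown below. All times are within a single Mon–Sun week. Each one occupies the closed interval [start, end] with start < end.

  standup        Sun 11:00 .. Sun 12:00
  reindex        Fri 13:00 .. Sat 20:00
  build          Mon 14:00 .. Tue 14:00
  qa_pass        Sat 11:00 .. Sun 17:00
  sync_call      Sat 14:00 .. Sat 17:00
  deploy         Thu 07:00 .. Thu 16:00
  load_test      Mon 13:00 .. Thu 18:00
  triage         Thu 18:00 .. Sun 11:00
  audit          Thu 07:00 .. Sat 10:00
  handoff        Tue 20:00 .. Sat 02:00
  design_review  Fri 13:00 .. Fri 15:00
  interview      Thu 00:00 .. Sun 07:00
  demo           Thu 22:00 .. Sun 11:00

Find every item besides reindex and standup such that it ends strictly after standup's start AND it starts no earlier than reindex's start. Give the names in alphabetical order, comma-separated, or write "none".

qa_pass

Conditions: its end is strictly after standup's start (X.end > Sun 11:00) AND its start is no earlier than reindex's start (X.start >= Fri 13:00).
audit: end Sat 10:00 > Sun 11:00? ✗; start Thu 07:00 >= Fri 13:00? ✗ → no.
build: end Tue 14:00 > Sun 11:00? ✗; start Mon 14:00 >= Fri 13:00? ✗ → no.
demo: end Sun 11:00 > Sun 11:00? ✗; start Thu 22:00 >= Fri 13:00? ✗ → no.
deploy: end Thu 16:00 > Sun 11:00? ✗; start Thu 07:00 >= Fri 13:00? ✗ → no.
design_review: end Fri 15:00 > Sun 11:00? ✗; start Fri 13:00 >= Fri 13:00? ✓ → no.
handoff: end Sat 02:00 > Sun 11:00? ✗; start Tue 20:00 >= Fri 13:00? ✗ → no.
interview: end Sun 07:00 > Sun 11:00? ✗; start Thu 00:00 >= Fri 13:00? ✗ → no.
load_test: end Thu 18:00 > Sun 11:00? ✗; start Mon 13:00 >= Fri 13:00? ✗ → no.
qa_pass: end Sun 17:00 > Sun 11:00? ✓; start Sat 11:00 >= Fri 13:00? ✓ → yes.
sync_call: end Sat 17:00 > Sun 11:00? ✗; start Sat 14:00 >= Fri 13:00? ✓ → no.
triage: end Sun 11:00 > Sun 11:00? ✗; start Thu 18:00 >= Fri 13:00? ✗ → no.
Result: qa_pass.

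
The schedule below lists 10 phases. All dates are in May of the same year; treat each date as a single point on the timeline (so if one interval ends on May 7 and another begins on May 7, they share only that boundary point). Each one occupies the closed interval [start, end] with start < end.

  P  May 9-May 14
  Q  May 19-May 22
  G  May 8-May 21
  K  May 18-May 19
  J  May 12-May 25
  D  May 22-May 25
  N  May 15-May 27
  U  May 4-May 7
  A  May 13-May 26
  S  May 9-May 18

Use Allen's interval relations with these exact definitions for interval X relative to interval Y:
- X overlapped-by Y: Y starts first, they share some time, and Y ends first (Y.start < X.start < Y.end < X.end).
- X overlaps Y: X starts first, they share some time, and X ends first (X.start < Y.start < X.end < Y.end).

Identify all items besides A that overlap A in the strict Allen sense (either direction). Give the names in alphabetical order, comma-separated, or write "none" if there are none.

Target A = [May 13, May 26].
D [May 22, May 25] → during → no.
G [May 8, May 21] → overlaps → yes.
J [May 12, May 25] → overlaps → yes.
K [May 18, May 19] → during → no.
N [May 15, May 27] → overlapped-by → yes.
P [May 9, May 14] → overlaps → yes.
Q [May 19, May 22] → during → no.
S [May 9, May 18] → overlaps → yes.
U [May 4, May 7] → before → no.
Result: G, J, N, P, S.

G, J, N, P, S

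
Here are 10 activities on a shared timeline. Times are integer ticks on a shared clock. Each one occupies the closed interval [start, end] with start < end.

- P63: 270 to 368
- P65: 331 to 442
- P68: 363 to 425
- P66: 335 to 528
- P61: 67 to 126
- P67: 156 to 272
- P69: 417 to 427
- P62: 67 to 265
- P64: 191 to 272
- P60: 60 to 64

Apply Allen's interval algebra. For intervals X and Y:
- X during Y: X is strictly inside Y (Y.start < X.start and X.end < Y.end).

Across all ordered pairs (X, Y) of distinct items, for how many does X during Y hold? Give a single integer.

Checking all 90 ordered pairs for relation 'during'; matching pairs in alphabetical order:
(P68, P65): P68 during P65 ✓
(P68, P66): P68 during P66 ✓
(P69, P65): P69 during P65 ✓
(P69, P66): P69 during P66 ✓
Count: 4.

4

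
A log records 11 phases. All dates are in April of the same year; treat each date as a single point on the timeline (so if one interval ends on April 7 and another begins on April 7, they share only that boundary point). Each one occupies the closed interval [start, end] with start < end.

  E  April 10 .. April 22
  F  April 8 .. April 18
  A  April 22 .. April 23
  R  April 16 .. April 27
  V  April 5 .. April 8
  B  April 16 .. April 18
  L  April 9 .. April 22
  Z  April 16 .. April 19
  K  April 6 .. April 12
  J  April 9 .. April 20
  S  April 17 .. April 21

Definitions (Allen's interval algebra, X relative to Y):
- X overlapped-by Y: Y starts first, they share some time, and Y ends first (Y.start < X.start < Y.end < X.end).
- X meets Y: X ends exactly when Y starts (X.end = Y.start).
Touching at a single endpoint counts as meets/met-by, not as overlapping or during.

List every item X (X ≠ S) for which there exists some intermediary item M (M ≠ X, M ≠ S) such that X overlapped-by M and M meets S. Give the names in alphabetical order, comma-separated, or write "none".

Target S = [April 17, April 21].
Intermediaries M with M meets S: none.
Union: none.

none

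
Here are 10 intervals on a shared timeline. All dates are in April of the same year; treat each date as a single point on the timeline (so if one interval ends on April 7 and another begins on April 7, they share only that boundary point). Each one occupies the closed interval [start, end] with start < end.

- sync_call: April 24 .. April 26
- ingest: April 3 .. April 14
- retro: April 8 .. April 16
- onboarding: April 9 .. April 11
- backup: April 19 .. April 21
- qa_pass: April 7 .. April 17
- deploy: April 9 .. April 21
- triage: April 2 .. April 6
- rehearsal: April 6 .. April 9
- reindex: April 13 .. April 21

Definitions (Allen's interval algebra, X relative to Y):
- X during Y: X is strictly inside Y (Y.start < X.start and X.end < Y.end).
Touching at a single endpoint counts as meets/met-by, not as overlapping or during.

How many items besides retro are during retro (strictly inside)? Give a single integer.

Target retro = [April 8, April 16].
backup [April 19, April 21] → after → no.
deploy [April 9, April 21] → overlapped-by → no.
ingest [April 3, April 14] → overlaps → no.
onboarding [April 9, April 11] → during → counts.
qa_pass [April 7, April 17] → contains → no.
rehearsal [April 6, April 9] → overlaps → no.
reindex [April 13, April 21] → overlapped-by → no.
sync_call [April 24, April 26] → after → no.
triage [April 2, April 6] → before → no.
Total: 1.

1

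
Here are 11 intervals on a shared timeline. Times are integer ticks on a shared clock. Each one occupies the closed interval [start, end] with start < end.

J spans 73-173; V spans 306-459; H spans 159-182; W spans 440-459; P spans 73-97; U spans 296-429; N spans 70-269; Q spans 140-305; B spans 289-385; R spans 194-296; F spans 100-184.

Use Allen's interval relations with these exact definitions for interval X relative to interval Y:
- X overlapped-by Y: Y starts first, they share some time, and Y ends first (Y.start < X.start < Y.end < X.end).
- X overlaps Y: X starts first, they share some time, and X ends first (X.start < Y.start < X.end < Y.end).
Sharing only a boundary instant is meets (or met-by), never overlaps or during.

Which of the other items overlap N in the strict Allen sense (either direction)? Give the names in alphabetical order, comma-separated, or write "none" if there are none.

Q, R

Target N = [70, 269].
B [289, 385] → after → no.
F [100, 184] → during → no.
H [159, 182] → during → no.
J [73, 173] → during → no.
P [73, 97] → during → no.
Q [140, 305] → overlapped-by → yes.
R [194, 296] → overlapped-by → yes.
U [296, 429] → after → no.
V [306, 459] → after → no.
W [440, 459] → after → no.
Result: Q, R.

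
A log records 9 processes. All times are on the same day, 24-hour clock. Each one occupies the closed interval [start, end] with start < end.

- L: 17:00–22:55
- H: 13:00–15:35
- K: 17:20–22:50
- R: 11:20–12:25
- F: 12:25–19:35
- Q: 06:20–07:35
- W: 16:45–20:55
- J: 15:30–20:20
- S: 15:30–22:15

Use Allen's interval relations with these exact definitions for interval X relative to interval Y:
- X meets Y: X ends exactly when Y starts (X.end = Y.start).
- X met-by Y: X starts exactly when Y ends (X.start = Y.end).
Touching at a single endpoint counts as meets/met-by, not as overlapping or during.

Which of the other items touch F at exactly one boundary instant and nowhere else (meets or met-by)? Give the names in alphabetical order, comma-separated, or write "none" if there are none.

Target F = [12:25, 19:35].
H [13:00, 15:35] → during → no.
J [15:30, 20:20] → overlapped-by → no.
K [17:20, 22:50] → overlapped-by → no.
L [17:00, 22:55] → overlapped-by → no.
Q [06:20, 07:35] → before → no.
R [11:20, 12:25] → meets → yes.
S [15:30, 22:15] → overlapped-by → no.
W [16:45, 20:55] → overlapped-by → no.
Result: R.

R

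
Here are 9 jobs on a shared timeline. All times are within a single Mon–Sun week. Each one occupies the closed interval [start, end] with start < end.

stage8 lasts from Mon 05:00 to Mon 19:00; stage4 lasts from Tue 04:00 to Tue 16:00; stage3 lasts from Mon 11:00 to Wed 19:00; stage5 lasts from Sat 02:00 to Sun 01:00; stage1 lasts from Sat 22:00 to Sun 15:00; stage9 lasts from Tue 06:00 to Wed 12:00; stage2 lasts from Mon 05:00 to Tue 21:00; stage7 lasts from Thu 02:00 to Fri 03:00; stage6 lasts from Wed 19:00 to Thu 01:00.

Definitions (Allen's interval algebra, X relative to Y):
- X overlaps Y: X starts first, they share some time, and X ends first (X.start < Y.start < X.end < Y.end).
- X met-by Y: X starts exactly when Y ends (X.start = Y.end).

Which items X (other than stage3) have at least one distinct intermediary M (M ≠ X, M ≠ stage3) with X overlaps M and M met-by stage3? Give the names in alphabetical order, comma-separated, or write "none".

none

Target stage3 = [Mon 11:00, Wed 19:00].
Intermediaries M with M met-by stage3: stage6.
Via stage6 — items with X overlaps stage6: none.
Union: none.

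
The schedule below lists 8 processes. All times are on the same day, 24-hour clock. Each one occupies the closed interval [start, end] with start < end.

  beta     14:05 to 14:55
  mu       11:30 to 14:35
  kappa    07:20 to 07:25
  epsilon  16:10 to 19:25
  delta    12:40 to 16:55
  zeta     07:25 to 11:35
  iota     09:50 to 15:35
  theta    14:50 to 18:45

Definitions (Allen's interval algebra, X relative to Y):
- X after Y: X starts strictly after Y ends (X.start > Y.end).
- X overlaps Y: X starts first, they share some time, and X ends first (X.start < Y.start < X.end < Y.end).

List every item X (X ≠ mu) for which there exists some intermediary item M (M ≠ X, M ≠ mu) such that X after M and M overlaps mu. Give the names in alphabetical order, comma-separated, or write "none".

Target mu = [11:30, 14:35].
Intermediaries M with M overlaps mu: zeta.
Via zeta — items with X after zeta: beta, delta, epsilon, theta.
Union: beta, delta, epsilon, theta.

beta, delta, epsilon, theta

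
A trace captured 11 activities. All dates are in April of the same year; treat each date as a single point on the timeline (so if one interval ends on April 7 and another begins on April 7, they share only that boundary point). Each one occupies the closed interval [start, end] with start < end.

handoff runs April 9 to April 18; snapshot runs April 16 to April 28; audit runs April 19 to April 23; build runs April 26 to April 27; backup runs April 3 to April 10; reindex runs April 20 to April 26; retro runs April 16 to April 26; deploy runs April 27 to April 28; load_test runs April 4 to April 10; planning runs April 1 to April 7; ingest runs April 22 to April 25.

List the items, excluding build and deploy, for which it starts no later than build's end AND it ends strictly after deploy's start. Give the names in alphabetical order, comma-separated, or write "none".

snapshot

Conditions: its start is no later than build's end (X.start <= April 27) AND its end is strictly after deploy's start (X.end > April 27).
audit: start April 19 <= April 27? ✓; end April 23 > April 27? ✗ → no.
backup: start April 3 <= April 27? ✓; end April 10 > April 27? ✗ → no.
handoff: start April 9 <= April 27? ✓; end April 18 > April 27? ✗ → no.
ingest: start April 22 <= April 27? ✓; end April 25 > April 27? ✗ → no.
load_test: start April 4 <= April 27? ✓; end April 10 > April 27? ✗ → no.
planning: start April 1 <= April 27? ✓; end April 7 > April 27? ✗ → no.
reindex: start April 20 <= April 27? ✓; end April 26 > April 27? ✗ → no.
retro: start April 16 <= April 27? ✓; end April 26 > April 27? ✗ → no.
snapshot: start April 16 <= April 27? ✓; end April 28 > April 27? ✓ → yes.
Result: snapshot.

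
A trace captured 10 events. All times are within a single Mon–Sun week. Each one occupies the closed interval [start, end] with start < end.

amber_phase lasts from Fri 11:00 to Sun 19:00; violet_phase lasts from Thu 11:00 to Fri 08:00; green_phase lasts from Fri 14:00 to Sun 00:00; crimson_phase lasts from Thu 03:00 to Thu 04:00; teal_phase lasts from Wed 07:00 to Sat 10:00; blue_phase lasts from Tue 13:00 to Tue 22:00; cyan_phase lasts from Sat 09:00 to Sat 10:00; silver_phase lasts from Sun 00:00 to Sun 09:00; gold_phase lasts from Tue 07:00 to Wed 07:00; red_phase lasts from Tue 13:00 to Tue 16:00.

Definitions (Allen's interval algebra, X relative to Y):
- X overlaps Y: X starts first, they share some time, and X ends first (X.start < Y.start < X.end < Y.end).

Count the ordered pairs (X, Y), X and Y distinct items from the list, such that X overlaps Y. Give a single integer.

2

Checking all 90 ordered pairs for relation 'overlaps'; matching pairs in alphabetical order:
(teal_phase, amber_phase): teal_phase overlaps amber_phase ✓
(teal_phase, green_phase): teal_phase overlaps green_phase ✓
Count: 2.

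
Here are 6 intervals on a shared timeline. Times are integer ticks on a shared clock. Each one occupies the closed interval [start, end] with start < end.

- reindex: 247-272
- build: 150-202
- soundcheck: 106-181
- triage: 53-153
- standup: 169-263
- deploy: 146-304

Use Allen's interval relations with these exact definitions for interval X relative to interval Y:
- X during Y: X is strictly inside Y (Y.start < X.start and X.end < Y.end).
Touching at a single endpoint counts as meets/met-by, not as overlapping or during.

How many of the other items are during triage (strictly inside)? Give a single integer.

Target triage = [53, 153].
build [150, 202] → overlapped-by → no.
deploy [146, 304] → overlapped-by → no.
reindex [247, 272] → after → no.
soundcheck [106, 181] → overlapped-by → no.
standup [169, 263] → after → no.
Total: 0.

0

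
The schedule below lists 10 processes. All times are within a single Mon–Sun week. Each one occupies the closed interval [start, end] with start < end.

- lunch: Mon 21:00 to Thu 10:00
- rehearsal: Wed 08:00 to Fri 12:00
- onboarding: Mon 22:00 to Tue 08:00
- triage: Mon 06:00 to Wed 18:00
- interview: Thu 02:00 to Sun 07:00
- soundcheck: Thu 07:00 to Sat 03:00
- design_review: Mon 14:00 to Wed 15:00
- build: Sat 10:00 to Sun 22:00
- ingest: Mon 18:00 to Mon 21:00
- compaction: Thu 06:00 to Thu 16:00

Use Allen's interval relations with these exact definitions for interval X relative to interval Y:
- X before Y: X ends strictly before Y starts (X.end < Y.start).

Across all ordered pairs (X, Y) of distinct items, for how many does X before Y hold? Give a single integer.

Checking all 90 ordered pairs for relation 'before'; matching pairs in alphabetical order:
(compaction, build): compaction before build ✓
(design_review, build): design_review before build ✓
(design_review, compaction): design_review before compaction ✓
(design_review, interview): design_review before interview ✓
(design_review, soundcheck): design_review before soundcheck ✓
(ingest, build): ingest before build ✓
(ingest, compaction): ingest before compaction ✓
(ingest, interview): ingest before interview ✓
(ingest, onboarding): ingest before onboarding ✓
(ingest, rehearsal): ingest before rehearsal ✓
(ingest, soundcheck): ingest before soundcheck ✓
(lunch, build): lunch before build ✓
(onboarding, build): onboarding before build ✓
(onboarding, compaction): onboarding before compaction ✓
(onboarding, interview): onboarding before interview ✓
(onboarding, rehearsal): onboarding before rehearsal ✓
(onboarding, soundcheck): onboarding before soundcheck ✓
(rehearsal, build): rehearsal before build ✓
(soundcheck, build): soundcheck before build ✓
(triage, build): triage before build ✓
(triage, compaction): triage before compaction ✓
(triage, interview): triage before interview ✓
(triage, soundcheck): triage before soundcheck ✓
Count: 23.

23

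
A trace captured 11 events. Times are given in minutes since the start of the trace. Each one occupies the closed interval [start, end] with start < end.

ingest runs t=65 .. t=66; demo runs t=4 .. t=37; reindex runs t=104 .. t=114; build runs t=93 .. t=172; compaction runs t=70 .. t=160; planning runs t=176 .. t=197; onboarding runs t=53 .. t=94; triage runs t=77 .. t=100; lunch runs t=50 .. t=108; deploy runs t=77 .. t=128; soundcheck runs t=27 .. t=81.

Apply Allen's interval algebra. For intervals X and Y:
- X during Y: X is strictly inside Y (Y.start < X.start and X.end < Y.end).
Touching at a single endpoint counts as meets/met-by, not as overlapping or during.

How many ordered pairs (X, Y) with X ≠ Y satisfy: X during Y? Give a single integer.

10

Checking all 110 ordered pairs for relation 'during'; matching pairs in alphabetical order:
(deploy, compaction): deploy during compaction ✓
(ingest, lunch): ingest during lunch ✓
(ingest, onboarding): ingest during onboarding ✓
(ingest, soundcheck): ingest during soundcheck ✓
(onboarding, lunch): onboarding during lunch ✓
(reindex, build): reindex during build ✓
(reindex, compaction): reindex during compaction ✓
(reindex, deploy): reindex during deploy ✓
(triage, compaction): triage during compaction ✓
(triage, lunch): triage during lunch ✓
Count: 10.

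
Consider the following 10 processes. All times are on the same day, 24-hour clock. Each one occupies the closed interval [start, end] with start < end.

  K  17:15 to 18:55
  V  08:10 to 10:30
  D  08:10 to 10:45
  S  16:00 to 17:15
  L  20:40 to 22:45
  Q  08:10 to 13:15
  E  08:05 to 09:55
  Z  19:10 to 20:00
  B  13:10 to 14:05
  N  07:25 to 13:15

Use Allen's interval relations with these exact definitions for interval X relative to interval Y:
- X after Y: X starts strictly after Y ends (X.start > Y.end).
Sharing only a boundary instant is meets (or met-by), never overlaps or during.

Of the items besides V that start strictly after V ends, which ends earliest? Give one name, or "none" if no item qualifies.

Target V = [08:10, 10:30].
B [13:10, 14:05] → after → candidate.
D [08:10, 10:45] → started-by → excluded.
E [08:05, 09:55] → overlaps → excluded.
K [17:15, 18:55] → after → candidate.
L [20:40, 22:45] → after → candidate.
N [07:25, 13:15] → contains → excluded.
Q [08:10, 13:15] → started-by → excluded.
S [16:00, 17:15] → after → candidate.
Z [19:10, 20:00] → after → candidate.
Among candidates, earliest end is 14:05 → B.

B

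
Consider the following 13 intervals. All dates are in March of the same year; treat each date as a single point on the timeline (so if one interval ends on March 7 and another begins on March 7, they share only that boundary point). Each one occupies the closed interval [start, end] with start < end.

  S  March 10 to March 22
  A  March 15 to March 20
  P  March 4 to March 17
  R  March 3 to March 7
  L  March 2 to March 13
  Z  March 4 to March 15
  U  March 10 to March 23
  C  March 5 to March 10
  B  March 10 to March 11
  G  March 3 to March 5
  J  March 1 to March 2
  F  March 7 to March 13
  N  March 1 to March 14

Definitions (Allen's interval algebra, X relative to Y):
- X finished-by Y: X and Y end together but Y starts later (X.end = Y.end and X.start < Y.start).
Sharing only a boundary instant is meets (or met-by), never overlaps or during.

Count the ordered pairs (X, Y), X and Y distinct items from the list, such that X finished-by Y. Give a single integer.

1

Checking all 156 ordered pairs for relation 'finished-by'; matching pairs in alphabetical order:
(L, F): L finished-by F ✓
Count: 1.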